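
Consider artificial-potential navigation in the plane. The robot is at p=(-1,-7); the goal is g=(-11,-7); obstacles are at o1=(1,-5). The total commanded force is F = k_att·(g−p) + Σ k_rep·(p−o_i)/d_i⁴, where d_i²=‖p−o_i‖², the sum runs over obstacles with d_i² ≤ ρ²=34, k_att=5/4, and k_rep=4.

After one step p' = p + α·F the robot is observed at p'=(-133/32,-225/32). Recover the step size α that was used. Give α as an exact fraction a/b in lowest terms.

α = 1/4

F_att = 5/4·(g−p) = 5/4·(-10,0) = (-12.5000,0.0000)
o1: d²=8 ≤ ρ²=34; F_rep = 4·(-2,-2)/8² = (-0.1250,-0.1250)
F = F_att + ΣF_rep = (-12.6250,-0.1250)
Δp = p'−p = (-3.1562,-0.0312); α = Δx/Fx = (-101/32) / (-101/8) = 1/4
check: Δy/Fy = (-1/32) / (-1/8) = 1/4 ✓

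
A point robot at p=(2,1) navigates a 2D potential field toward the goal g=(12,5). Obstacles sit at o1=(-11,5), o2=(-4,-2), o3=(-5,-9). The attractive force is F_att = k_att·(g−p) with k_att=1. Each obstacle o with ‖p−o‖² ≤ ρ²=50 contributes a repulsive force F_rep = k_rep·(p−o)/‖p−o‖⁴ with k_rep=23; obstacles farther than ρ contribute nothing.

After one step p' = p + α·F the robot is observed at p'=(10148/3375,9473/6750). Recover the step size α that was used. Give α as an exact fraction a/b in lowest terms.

F_att = 1·(g−p) = 1·(10,4) = (10.0000,4.0000)
o1: d²=185 > ρ²=50 → inactive
o2: d²=45 ≤ ρ²=50; F_rep = 23·(6,3)/45² = (0.0681,0.0341)
o3: d²=149 > ρ²=50 → inactive
F = F_att + ΣF_rep = (10.0681,4.0341)
Δp = p'−p = (1.0068,0.4034); α = Δx/Fx = (3398/3375) / (6796/675) = 1/10
check: Δy/Fy = (2723/6750) / (2723/675) = 1/10 ✓

α = 1/10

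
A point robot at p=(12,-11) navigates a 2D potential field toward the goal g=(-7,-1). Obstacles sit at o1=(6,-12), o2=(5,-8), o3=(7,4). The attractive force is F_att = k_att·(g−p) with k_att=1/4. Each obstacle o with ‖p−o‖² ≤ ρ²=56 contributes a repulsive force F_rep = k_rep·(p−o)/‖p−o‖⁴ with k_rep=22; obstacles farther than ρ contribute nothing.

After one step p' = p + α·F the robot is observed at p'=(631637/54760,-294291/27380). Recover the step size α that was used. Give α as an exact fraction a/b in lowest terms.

F_att = 1/4·(g−p) = 1/4·(-19,10) = (-4.7500,2.5000)
o1: d²=37 ≤ ρ²=56; F_rep = 22·(6,1)/37² = (0.0964,0.0161)
o2: d²=58 > ρ²=56 → inactive
o3: d²=250 > ρ²=56 → inactive
F = F_att + ΣF_rep = (-4.6536,2.5161)
Δp = p'−p = (-0.4654,0.2516); α = Δx/Fx = (-25483/54760) / (-25483/5476) = 1/10
check: Δy/Fy = (6889/27380) / (6889/2738) = 1/10 ✓

α = 1/10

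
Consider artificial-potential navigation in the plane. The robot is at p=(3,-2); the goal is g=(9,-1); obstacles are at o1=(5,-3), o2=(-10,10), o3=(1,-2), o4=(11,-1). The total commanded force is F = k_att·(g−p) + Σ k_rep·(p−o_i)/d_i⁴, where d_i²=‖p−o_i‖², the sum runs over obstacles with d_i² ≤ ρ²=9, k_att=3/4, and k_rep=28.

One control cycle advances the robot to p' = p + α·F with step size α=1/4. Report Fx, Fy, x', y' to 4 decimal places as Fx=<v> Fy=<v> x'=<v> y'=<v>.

Fx=5.7600 Fy=1.8700 x'=4.4400 y'=-1.5325

F_att = 3/4·(g−p) = 3/4·(6,1) = (4.5000,0.7500)
o1: d²=5 ≤ ρ²=9; F_rep = 28·(-2,1)/5² = (-2.2400,1.1200)
o2: d²=313 > ρ²=9 → inactive
o3: d²=4 ≤ ρ²=9; F_rep = 28·(2,0)/4² = (3.5000,0.0000)
o4: d²=65 > ρ²=9 → inactive
F = F_att + ΣF_rep = (5.7600,1.8700)
p' = p + 1/4·F = (4.4400,-1.5325)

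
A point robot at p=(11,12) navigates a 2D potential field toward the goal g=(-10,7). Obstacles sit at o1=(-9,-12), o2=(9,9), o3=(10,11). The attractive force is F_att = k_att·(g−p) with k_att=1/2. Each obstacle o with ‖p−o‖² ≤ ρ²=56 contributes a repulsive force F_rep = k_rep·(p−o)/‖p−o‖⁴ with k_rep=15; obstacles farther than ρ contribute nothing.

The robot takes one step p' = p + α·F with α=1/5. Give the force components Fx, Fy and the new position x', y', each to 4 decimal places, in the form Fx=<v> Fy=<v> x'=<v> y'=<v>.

Fx=-6.5725 Fy=1.5163 x'=9.6855 y'=12.3033

F_att = 1/2·(g−p) = 1/2·(-21,-5) = (-10.5000,-2.5000)
o1: d²=976 > ρ²=56 → inactive
o2: d²=13 ≤ ρ²=56; F_rep = 15·(2,3)/13² = (0.1775,0.2663)
o3: d²=2 ≤ ρ²=56; F_rep = 15·(1,1)/2² = (3.7500,3.7500)
F = F_att + ΣF_rep = (-6.5725,1.5163)
p' = p + 1/5·F = (9.6855,12.3033)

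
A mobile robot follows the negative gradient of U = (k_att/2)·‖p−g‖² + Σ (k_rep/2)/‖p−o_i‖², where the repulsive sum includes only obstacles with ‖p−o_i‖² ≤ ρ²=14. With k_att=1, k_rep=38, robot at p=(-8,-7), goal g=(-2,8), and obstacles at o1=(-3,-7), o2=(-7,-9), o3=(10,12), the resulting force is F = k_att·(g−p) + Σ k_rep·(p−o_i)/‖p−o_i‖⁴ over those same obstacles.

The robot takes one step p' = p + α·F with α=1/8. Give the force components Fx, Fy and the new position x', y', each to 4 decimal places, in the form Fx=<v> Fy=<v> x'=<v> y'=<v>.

Fx=4.4800 Fy=18.0400 x'=-7.4400 y'=-4.7450

F_att = 1·(g−p) = 1·(6,15) = (6.0000,15.0000)
o1: d²=25 > ρ²=14 → inactive
o2: d²=5 ≤ ρ²=14; F_rep = 38·(-1,2)/5² = (-1.5200,3.0400)
o3: d²=685 > ρ²=14 → inactive
F = F_att + ΣF_rep = (4.4800,18.0400)
p' = p + 1/8·F = (-7.4400,-4.7450)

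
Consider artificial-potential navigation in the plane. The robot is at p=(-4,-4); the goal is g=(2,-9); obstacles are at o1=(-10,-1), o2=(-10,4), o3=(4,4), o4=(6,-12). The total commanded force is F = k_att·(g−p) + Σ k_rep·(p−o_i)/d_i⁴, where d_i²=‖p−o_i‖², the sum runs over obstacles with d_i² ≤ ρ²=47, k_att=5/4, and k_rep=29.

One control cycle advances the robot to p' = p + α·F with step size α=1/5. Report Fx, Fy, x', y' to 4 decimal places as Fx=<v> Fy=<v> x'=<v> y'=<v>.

Fx=7.5859 Fy=-6.2930 x'=-2.4828 y'=-5.2586

F_att = 5/4·(g−p) = 5/4·(6,-5) = (7.5000,-6.2500)
o1: d²=45 ≤ ρ²=47; F_rep = 29·(6,-3)/45² = (0.0859,-0.0430)
o2: d²=100 > ρ²=47 → inactive
o3: d²=128 > ρ²=47 → inactive
o4: d²=164 > ρ²=47 → inactive
F = F_att + ΣF_rep = (7.5859,-6.2930)
p' = p + 1/5·F = (-2.4828,-5.2586)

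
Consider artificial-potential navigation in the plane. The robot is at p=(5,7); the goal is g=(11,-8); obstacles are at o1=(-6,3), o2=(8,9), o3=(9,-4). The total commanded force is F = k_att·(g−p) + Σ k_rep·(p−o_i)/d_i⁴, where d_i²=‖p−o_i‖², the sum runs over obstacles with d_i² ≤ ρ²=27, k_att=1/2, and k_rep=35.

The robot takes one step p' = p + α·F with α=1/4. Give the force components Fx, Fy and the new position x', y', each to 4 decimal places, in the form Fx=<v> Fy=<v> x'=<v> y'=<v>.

Fx=2.3787 Fy=-7.9142 x'=5.5947 y'=5.0214

F_att = 1/2·(g−p) = 1/2·(6,-15) = (3.0000,-7.5000)
o1: d²=137 > ρ²=27 → inactive
o2: d²=13 ≤ ρ²=27; F_rep = 35·(-3,-2)/13² = (-0.6213,-0.4142)
o3: d²=137 > ρ²=27 → inactive
F = F_att + ΣF_rep = (2.3787,-7.9142)
p' = p + 1/4·F = (5.5947,5.0214)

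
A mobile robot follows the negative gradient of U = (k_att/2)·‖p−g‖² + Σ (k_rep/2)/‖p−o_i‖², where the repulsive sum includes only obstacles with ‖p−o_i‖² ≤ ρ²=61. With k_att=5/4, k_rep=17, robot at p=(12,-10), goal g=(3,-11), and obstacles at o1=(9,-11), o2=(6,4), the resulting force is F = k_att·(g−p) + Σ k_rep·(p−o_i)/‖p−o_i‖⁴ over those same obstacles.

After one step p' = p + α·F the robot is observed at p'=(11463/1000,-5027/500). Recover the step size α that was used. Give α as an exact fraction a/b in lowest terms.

F_att = 5/4·(g−p) = 5/4·(-9,-1) = (-11.2500,-1.2500)
o1: d²=10 ≤ ρ²=61; F_rep = 17·(3,1)/10² = (0.5100,0.1700)
o2: d²=232 > ρ²=61 → inactive
F = F_att + ΣF_rep = (-10.7400,-1.0800)
Δp = p'−p = (-0.5370,-0.0540); α = Δx/Fx = (-537/1000) / (-537/50) = 1/20
check: Δy/Fy = (-27/500) / (-27/25) = 1/20 ✓

α = 1/20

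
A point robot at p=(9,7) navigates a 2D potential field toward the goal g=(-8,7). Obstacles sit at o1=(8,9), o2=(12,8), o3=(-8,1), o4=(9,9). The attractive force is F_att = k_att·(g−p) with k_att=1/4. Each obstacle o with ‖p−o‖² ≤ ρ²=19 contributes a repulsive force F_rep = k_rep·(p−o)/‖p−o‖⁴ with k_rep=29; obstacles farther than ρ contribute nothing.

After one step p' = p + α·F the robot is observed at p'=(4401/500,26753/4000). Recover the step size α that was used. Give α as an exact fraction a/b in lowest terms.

α = 1/20

F_att = 1/4·(g−p) = 1/4·(-17,0) = (-4.2500,0.0000)
o1: d²=5 ≤ ρ²=19; F_rep = 29·(1,-2)/5² = (1.1600,-2.3200)
o2: d²=10 ≤ ρ²=19; F_rep = 29·(-3,-1)/10² = (-0.8700,-0.2900)
o3: d²=325 > ρ²=19 → inactive
o4: d²=4 ≤ ρ²=19; F_rep = 29·(0,-2)/4² = (0.0000,-3.6250)
F = F_att + ΣF_rep = (-3.9600,-6.2350)
Δp = p'−p = (-0.1980,-0.3118); α = Δx/Fx = (-99/500) / (-99/25) = 1/20
check: Δy/Fy = (-1247/4000) / (-1247/200) = 1/20 ✓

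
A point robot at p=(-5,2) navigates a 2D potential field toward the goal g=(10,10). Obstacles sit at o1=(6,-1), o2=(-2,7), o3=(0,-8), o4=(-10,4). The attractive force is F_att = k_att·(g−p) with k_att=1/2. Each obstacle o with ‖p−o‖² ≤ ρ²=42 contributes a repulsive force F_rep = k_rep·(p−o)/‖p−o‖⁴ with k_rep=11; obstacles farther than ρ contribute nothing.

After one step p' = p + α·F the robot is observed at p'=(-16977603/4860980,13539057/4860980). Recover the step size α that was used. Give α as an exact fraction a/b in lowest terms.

F_att = 1/2·(g−p) = 1/2·(15,8) = (7.5000,4.0000)
o1: d²=130 > ρ²=42 → inactive
o2: d²=34 ≤ ρ²=42; F_rep = 11·(-3,-5)/34² = (-0.0285,-0.0476)
o3: d²=125 > ρ²=42 → inactive
o4: d²=29 ≤ ρ²=42; F_rep = 11·(5,-2)/29² = (0.0654,-0.0262)
F = F_att + ΣF_rep = (7.5369,3.9263)
Δp = p'−p = (1.5074,0.7853); α = Δx/Fx = (7327297/4860980) / (7327297/972196) = 1/5
check: Δy/Fy = (3817097/4860980) / (3817097/972196) = 1/5 ✓

α = 1/5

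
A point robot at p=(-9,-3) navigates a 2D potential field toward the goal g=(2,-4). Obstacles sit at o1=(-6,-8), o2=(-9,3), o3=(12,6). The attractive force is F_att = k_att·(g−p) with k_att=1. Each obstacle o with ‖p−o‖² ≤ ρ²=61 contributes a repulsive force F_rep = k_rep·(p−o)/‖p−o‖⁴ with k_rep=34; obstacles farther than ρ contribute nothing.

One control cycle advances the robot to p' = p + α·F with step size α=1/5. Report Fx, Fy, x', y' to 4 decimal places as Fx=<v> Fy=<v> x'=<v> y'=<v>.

F_att = 1·(g−p) = 1·(11,-1) = (11.0000,-1.0000)
o1: d²=34 ≤ ρ²=61; F_rep = 34·(-3,5)/34² = (-0.0882,0.1471)
o2: d²=36 ≤ ρ²=61; F_rep = 34·(0,-6)/36² = (0.0000,-0.1574)
o3: d²=522 > ρ²=61 → inactive
F = F_att + ΣF_rep = (10.9118,-1.0103)
p' = p + 1/5·F = (-6.8176,-3.2021)

Fx=10.9118 Fy=-1.0103 x'=-6.8176 y'=-3.2021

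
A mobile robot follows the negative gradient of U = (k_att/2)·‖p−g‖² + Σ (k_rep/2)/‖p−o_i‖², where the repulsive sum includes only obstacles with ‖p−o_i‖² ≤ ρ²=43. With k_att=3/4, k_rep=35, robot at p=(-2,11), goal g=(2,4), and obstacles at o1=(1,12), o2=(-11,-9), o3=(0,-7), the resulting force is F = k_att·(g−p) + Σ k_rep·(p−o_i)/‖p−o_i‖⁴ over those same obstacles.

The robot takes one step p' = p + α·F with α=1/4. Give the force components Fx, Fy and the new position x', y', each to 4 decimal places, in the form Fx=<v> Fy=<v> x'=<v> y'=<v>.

F_att = 3/4·(g−p) = 3/4·(4,-7) = (3.0000,-5.2500)
o1: d²=10 ≤ ρ²=43; F_rep = 35·(-3,-1)/10² = (-1.0500,-0.3500)
o2: d²=481 > ρ²=43 → inactive
o3: d²=328 > ρ²=43 → inactive
F = F_att + ΣF_rep = (1.9500,-5.6000)
p' = p + 1/4·F = (-1.5125,9.6000)

Fx=1.9500 Fy=-5.6000 x'=-1.5125 y'=9.6000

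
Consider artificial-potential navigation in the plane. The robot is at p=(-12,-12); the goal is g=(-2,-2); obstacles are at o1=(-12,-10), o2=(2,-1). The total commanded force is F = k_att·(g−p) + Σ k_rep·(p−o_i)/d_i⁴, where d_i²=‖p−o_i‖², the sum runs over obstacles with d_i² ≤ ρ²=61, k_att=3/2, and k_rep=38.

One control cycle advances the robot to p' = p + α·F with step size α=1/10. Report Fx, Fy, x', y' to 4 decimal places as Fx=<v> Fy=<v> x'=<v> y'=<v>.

Fx=15.0000 Fy=10.2500 x'=-10.5000 y'=-10.9750

F_att = 3/2·(g−p) = 3/2·(10,10) = (15.0000,15.0000)
o1: d²=4 ≤ ρ²=61; F_rep = 38·(0,-2)/4² = (0.0000,-4.7500)
o2: d²=317 > ρ²=61 → inactive
F = F_att + ΣF_rep = (15.0000,10.2500)
p' = p + 1/10·F = (-10.5000,-10.9750)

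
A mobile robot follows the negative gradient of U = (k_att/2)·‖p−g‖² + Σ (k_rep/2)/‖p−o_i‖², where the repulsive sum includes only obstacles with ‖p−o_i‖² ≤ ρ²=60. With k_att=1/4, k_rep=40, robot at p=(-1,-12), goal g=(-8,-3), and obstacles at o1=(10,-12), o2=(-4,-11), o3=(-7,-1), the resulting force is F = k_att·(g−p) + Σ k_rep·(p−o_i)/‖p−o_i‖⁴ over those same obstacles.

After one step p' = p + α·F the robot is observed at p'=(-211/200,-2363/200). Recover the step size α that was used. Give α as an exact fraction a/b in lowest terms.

α = 1/10

F_att = 1/4·(g−p) = 1/4·(-7,9) = (-1.7500,2.2500)
o1: d²=121 > ρ²=60 → inactive
o2: d²=10 ≤ ρ²=60; F_rep = 40·(3,-1)/10² = (1.2000,-0.4000)
o3: d²=157 > ρ²=60 → inactive
F = F_att + ΣF_rep = (-0.5500,1.8500)
Δp = p'−p = (-0.0550,0.1850); α = Δx/Fx = (-11/200) / (-11/20) = 1/10
check: Δy/Fy = (37/200) / (37/20) = 1/10 ✓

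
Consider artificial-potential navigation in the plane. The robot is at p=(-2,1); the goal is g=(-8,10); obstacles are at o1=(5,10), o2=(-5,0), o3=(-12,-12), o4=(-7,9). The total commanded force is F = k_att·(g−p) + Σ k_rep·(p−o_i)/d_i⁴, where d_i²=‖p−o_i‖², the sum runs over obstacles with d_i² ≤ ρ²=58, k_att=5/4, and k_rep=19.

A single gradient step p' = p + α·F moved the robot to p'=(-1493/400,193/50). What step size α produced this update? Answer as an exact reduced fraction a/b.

F_att = 5/4·(g−p) = 5/4·(-6,9) = (-7.5000,11.2500)
o1: d²=130 > ρ²=58 → inactive
o2: d²=10 ≤ ρ²=58; F_rep = 19·(3,1)/10² = (0.5700,0.1900)
o3: d²=269 > ρ²=58 → inactive
o4: d²=89 > ρ²=58 → inactive
F = F_att + ΣF_rep = (-6.9300,11.4400)
Δp = p'−p = (-1.7325,2.8600); α = Δx/Fx = (-693/400) / (-693/100) = 1/4
check: Δy/Fy = (143/50) / (286/25) = 1/4 ✓

α = 1/4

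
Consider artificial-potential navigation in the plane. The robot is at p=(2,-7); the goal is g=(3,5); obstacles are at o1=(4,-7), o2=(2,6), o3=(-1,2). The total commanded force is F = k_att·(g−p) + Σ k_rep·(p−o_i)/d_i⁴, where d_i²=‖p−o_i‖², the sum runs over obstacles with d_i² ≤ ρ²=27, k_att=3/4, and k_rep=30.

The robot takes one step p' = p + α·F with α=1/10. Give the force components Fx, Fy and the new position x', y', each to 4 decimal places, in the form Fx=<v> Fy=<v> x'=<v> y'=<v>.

F_att = 3/4·(g−p) = 3/4·(1,12) = (0.7500,9.0000)
o1: d²=4 ≤ ρ²=27; F_rep = 30·(-2,0)/4² = (-3.7500,0.0000)
o2: d²=169 > ρ²=27 → inactive
o3: d²=90 > ρ²=27 → inactive
F = F_att + ΣF_rep = (-3.0000,9.0000)
p' = p + 1/10·F = (1.7000,-6.1000)

Fx=-3.0000 Fy=9.0000 x'=1.7000 y'=-6.1000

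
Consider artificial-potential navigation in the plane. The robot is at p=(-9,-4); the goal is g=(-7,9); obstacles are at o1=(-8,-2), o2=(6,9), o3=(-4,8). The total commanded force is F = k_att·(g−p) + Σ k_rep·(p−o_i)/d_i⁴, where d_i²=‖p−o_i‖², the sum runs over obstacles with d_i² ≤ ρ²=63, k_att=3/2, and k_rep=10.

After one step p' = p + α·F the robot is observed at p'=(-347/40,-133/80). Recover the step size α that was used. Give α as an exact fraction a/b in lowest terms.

F_att = 3/2·(g−p) = 3/2·(2,13) = (3.0000,19.5000)
o1: d²=5 ≤ ρ²=63; F_rep = 10·(-1,-2)/5² = (-0.4000,-0.8000)
o2: d²=394 > ρ²=63 → inactive
o3: d²=169 > ρ²=63 → inactive
F = F_att + ΣF_rep = (2.6000,18.7000)
Δp = p'−p = (0.3250,2.3375); α = Δx/Fx = (13/40) / (13/5) = 1/8
check: Δy/Fy = (187/80) / (187/10) = 1/8 ✓

α = 1/8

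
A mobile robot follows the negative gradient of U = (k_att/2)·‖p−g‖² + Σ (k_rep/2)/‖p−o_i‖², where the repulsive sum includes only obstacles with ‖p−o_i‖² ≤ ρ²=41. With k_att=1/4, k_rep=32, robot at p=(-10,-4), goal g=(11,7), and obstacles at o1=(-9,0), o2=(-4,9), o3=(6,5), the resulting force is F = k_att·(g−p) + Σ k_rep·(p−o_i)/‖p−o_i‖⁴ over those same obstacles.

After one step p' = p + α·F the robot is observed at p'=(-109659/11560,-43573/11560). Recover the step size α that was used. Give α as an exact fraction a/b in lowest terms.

α = 1/10

F_att = 1/4·(g−p) = 1/4·(21,11) = (5.2500,2.7500)
o1: d²=17 ≤ ρ²=41; F_rep = 32·(-1,-4)/17² = (-0.1107,-0.4429)
o2: d²=205 > ρ²=41 → inactive
o3: d²=337 > ρ²=41 → inactive
F = F_att + ΣF_rep = (5.1393,2.3071)
Δp = p'−p = (0.5139,0.2307); α = Δx/Fx = (5941/11560) / (5941/1156) = 1/10
check: Δy/Fy = (2667/11560) / (2667/1156) = 1/10 ✓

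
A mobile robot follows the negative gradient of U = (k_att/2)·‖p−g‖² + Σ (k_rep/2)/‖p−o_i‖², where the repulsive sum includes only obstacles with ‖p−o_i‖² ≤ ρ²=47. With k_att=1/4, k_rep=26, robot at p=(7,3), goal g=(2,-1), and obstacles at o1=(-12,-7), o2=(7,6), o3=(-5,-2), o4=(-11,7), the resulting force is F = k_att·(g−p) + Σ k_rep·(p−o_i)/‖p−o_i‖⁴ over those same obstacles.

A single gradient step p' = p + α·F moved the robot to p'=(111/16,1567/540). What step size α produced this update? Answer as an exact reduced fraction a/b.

α = 1/20

F_att = 1/4·(g−p) = 1/4·(-5,-4) = (-1.2500,-1.0000)
o1: d²=461 > ρ²=47 → inactive
o2: d²=9 ≤ ρ²=47; F_rep = 26·(0,-3)/9² = (0.0000,-0.9630)
o3: d²=169 > ρ²=47 → inactive
o4: d²=340 > ρ²=47 → inactive
F = F_att + ΣF_rep = (-1.2500,-1.9630)
Δp = p'−p = (-0.0625,-0.0981); α = Δx/Fx = (-1/16) / (-5/4) = 1/20
check: Δy/Fy = (-53/540) / (-53/27) = 1/20 ✓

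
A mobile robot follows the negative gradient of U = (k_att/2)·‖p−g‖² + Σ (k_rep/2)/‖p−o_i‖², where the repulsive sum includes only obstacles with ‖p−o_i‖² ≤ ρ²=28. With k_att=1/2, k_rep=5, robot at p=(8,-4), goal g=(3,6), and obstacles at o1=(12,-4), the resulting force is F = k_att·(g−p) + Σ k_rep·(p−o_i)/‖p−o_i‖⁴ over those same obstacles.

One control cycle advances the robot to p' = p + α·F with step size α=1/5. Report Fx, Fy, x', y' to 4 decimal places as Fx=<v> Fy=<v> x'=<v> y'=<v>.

F_att = 1/2·(g−p) = 1/2·(-5,10) = (-2.5000,5.0000)
o1: d²=16 ≤ ρ²=28; F_rep = 5·(-4,0)/16² = (-0.0781,0.0000)
F = F_att + ΣF_rep = (-2.5781,5.0000)
p' = p + 1/5·F = (7.4844,-3.0000)

Fx=-2.5781 Fy=5.0000 x'=7.4844 y'=-3.0000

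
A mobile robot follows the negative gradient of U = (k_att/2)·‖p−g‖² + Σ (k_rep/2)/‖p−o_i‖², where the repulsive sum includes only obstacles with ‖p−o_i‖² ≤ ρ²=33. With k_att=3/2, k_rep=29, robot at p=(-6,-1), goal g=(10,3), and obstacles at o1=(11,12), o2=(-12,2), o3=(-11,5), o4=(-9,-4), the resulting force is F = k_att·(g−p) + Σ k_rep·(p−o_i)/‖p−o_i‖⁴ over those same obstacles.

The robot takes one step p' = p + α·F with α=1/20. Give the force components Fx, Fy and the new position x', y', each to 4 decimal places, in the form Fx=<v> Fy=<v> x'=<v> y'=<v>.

Fx=24.2685 Fy=6.2685 x'=-4.7866 y'=-0.6866

F_att = 3/2·(g−p) = 3/2·(16,4) = (24.0000,6.0000)
o1: d²=458 > ρ²=33 → inactive
o2: d²=45 > ρ²=33 → inactive
o3: d²=61 > ρ²=33 → inactive
o4: d²=18 ≤ ρ²=33; F_rep = 29·(3,3)/18² = (0.2685,0.2685)
F = F_att + ΣF_rep = (24.2685,6.2685)
p' = p + 1/20·F = (-4.7866,-0.6866)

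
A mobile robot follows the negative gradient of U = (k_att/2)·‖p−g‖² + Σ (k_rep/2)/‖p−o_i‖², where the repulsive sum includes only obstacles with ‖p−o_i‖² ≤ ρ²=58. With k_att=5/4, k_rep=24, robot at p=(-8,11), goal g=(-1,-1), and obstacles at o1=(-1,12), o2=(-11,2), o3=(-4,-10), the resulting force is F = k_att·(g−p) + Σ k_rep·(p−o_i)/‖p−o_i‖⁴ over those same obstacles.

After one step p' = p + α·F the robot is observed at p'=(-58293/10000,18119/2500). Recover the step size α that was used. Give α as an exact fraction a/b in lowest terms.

α = 1/4

F_att = 5/4·(g−p) = 5/4·(7,-12) = (8.7500,-15.0000)
o1: d²=50 ≤ ρ²=58; F_rep = 24·(-7,-1)/50² = (-0.0672,-0.0096)
o2: d²=90 > ρ²=58 → inactive
o3: d²=457 > ρ²=58 → inactive
F = F_att + ΣF_rep = (8.6828,-15.0096)
Δp = p'−p = (2.1707,-3.7524); α = Δx/Fx = (21707/10000) / (21707/2500) = 1/4
check: Δy/Fy = (-9381/2500) / (-9381/625) = 1/4 ✓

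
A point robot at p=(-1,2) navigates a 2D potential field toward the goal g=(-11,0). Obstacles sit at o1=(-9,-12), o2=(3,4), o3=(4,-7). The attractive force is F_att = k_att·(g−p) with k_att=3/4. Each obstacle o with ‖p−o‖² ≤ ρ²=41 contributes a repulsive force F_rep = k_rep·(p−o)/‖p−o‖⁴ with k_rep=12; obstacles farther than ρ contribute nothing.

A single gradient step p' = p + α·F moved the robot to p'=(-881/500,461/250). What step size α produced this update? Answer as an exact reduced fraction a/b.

F_att = 3/4·(g−p) = 3/4·(-10,-2) = (-7.5000,-1.5000)
o1: d²=260 > ρ²=41 → inactive
o2: d²=20 ≤ ρ²=41; F_rep = 12·(-4,-2)/20² = (-0.1200,-0.0600)
o3: d²=106 > ρ²=41 → inactive
F = F_att + ΣF_rep = (-7.6200,-1.5600)
Δp = p'−p = (-0.7620,-0.1560); α = Δx/Fx = (-381/500) / (-381/50) = 1/10
check: Δy/Fy = (-39/250) / (-39/25) = 1/10 ✓

α = 1/10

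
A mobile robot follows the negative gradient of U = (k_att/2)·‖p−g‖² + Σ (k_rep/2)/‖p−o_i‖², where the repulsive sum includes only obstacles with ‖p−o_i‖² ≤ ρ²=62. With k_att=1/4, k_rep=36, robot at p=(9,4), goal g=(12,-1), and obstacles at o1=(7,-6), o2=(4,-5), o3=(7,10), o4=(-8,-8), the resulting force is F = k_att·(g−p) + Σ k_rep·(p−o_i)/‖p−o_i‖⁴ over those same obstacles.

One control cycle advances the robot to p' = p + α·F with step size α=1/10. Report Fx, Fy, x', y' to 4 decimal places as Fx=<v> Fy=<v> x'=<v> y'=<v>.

Fx=0.7950 Fy=-1.3850 x'=9.0795 y'=3.8615

F_att = 1/4·(g−p) = 1/4·(3,-5) = (0.7500,-1.2500)
o1: d²=104 > ρ²=62 → inactive
o2: d²=106 > ρ²=62 → inactive
o3: d²=40 ≤ ρ²=62; F_rep = 36·(2,-6)/40² = (0.0450,-0.1350)
o4: d²=433 > ρ²=62 → inactive
F = F_att + ΣF_rep = (0.7950,-1.3850)
p' = p + 1/10·F = (9.0795,3.8615)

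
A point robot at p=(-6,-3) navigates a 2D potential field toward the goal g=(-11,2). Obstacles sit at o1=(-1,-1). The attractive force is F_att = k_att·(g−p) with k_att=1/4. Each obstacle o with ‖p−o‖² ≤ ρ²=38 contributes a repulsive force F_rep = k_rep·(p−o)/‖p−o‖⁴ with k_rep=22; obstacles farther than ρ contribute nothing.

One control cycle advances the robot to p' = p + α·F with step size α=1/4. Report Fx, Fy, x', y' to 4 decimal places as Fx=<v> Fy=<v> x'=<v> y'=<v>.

F_att = 1/4·(g−p) = 1/4·(-5,5) = (-1.2500,1.2500)
o1: d²=29 ≤ ρ²=38; F_rep = 22·(-5,-2)/29² = (-0.1308,-0.0523)
F = F_att + ΣF_rep = (-1.3808,1.1977)
p' = p + 1/4·F = (-6.3452,-2.7006)

Fx=-1.3808 Fy=1.1977 x'=-6.3452 y'=-2.7006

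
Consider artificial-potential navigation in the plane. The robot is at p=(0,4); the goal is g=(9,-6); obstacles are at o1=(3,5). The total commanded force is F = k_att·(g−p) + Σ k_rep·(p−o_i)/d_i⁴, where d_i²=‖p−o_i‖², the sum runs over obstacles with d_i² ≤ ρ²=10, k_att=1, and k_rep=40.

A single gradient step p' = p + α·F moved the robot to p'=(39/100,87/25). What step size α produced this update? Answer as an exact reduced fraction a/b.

F_att = 1·(g−p) = 1·(9,-10) = (9.0000,-10.0000)
o1: d²=10 ≤ ρ²=10; F_rep = 40·(-3,-1)/10² = (-1.2000,-0.4000)
F = F_att + ΣF_rep = (7.8000,-10.4000)
Δp = p'−p = (0.3900,-0.5200); α = Δx/Fx = (39/100) / (39/5) = 1/20
check: Δy/Fy = (-13/25) / (-52/5) = 1/20 ✓

α = 1/20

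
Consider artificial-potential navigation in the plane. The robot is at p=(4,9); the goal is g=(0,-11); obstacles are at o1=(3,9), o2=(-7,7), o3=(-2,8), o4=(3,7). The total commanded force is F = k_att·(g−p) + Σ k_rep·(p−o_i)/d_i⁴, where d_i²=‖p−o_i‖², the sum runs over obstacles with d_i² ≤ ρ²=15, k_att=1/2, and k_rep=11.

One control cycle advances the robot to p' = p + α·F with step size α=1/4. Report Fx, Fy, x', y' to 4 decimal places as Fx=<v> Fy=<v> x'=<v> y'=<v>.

F_att = 1/2·(g−p) = 1/2·(-4,-20) = (-2.0000,-10.0000)
o1: d²=1 ≤ ρ²=15; F_rep = 11·(1,0)/1² = (11.0000,0.0000)
o2: d²=125 > ρ²=15 → inactive
o3: d²=37 > ρ²=15 → inactive
o4: d²=5 ≤ ρ²=15; F_rep = 11·(1,2)/5² = (0.4400,0.8800)
F = F_att + ΣF_rep = (9.4400,-9.1200)
p' = p + 1/4·F = (6.3600,6.7200)

Fx=9.4400 Fy=-9.1200 x'=6.3600 y'=6.7200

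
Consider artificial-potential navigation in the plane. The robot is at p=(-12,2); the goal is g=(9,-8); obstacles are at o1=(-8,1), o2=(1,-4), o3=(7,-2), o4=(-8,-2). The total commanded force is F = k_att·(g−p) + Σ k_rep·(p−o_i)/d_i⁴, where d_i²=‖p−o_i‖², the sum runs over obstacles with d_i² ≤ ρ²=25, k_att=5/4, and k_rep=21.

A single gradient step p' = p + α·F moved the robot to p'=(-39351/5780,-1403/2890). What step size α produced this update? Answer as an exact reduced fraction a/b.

F_att = 5/4·(g−p) = 5/4·(21,-10) = (26.2500,-12.5000)
o1: d²=17 ≤ ρ²=25; F_rep = 21·(-4,1)/17² = (-0.2907,0.0727)
o2: d²=205 > ρ²=25 → inactive
o3: d²=377 > ρ²=25 → inactive
o4: d²=32 > ρ²=25 → inactive
F = F_att + ΣF_rep = (25.9593,-12.4273)
Δp = p'−p = (5.1919,-2.4855); α = Δx/Fx = (30009/5780) / (30009/1156) = 1/5
check: Δy/Fy = (-7183/2890) / (-7183/578) = 1/5 ✓

α = 1/5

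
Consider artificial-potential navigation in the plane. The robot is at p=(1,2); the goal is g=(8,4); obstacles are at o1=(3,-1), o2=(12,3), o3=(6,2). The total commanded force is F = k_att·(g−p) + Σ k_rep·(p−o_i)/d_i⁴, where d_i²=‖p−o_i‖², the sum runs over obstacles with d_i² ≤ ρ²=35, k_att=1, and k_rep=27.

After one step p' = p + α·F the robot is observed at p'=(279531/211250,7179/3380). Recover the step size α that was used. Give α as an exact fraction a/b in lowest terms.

α = 1/20

F_att = 1·(g−p) = 1·(7,2) = (7.0000,2.0000)
o1: d²=13 ≤ ρ²=35; F_rep = 27·(-2,3)/13² = (-0.3195,0.4793)
o2: d²=122 > ρ²=35 → inactive
o3: d²=25 ≤ ρ²=35; F_rep = 27·(-5,0)/25² = (-0.2160,0.0000)
F = F_att + ΣF_rep = (6.4645,2.4793)
Δp = p'−p = (0.3232,0.1240); α = Δx/Fx = (68281/211250) / (136562/21125) = 1/20
check: Δy/Fy = (419/3380) / (419/169) = 1/20 ✓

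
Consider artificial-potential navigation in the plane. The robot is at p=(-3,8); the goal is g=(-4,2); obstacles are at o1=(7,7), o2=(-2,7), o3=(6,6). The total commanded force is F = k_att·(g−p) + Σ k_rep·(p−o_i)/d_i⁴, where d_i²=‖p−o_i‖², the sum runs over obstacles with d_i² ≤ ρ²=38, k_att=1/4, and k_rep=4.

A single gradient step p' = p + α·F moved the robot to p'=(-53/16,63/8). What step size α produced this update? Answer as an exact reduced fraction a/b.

F_att = 1/4·(g−p) = 1/4·(-1,-6) = (-0.2500,-1.5000)
o1: d²=101 > ρ²=38 → inactive
o2: d²=2 ≤ ρ²=38; F_rep = 4·(-1,1)/2² = (-1.0000,1.0000)
o3: d²=85 > ρ²=38 → inactive
F = F_att + ΣF_rep = (-1.2500,-0.5000)
Δp = p'−p = (-0.3125,-0.1250); α = Δx/Fx = (-5/16) / (-5/4) = 1/4
check: Δy/Fy = (-1/8) / (-1/2) = 1/4 ✓

α = 1/4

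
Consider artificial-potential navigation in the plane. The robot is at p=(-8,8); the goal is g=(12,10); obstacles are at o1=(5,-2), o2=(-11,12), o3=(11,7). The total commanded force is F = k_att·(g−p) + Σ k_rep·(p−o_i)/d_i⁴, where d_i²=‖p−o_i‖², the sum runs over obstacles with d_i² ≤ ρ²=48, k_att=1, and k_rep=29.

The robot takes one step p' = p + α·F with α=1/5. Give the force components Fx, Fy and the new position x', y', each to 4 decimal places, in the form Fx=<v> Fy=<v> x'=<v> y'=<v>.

Fx=20.1392 Fy=1.8144 x'=-3.9722 y'=8.3629

F_att = 1·(g−p) = 1·(20,2) = (20.0000,2.0000)
o1: d²=269 > ρ²=48 → inactive
o2: d²=25 ≤ ρ²=48; F_rep = 29·(3,-4)/25² = (0.1392,-0.1856)
o3: d²=362 > ρ²=48 → inactive
F = F_att + ΣF_rep = (20.1392,1.8144)
p' = p + 1/5·F = (-3.9722,8.3629)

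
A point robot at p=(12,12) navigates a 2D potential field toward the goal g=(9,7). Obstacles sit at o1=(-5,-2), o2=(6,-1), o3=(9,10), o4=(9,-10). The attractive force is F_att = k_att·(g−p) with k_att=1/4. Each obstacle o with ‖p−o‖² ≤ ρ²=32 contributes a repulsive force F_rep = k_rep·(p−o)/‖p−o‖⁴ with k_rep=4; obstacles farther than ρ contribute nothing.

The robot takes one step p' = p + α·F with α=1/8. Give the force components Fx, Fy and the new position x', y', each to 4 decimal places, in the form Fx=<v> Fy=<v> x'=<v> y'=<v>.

F_att = 1/4·(g−p) = 1/4·(-3,-5) = (-0.7500,-1.2500)
o1: d²=485 > ρ²=32 → inactive
o2: d²=205 > ρ²=32 → inactive
o3: d²=13 ≤ ρ²=32; F_rep = 4·(3,2)/13² = (0.0710,0.0473)
o4: d²=493 > ρ²=32 → inactive
F = F_att + ΣF_rep = (-0.6790,-1.2027)
p' = p + 1/8·F = (11.9151,11.8497)

Fx=-0.6790 Fy=-1.2027 x'=11.9151 y'=11.8497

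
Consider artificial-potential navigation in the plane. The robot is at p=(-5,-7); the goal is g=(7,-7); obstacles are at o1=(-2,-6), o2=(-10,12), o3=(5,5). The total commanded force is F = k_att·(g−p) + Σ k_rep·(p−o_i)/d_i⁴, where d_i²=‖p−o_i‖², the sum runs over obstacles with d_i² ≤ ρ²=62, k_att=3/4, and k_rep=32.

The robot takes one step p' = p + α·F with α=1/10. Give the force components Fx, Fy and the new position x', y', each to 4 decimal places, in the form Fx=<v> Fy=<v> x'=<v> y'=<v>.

F_att = 3/4·(g−p) = 3/4·(12,0) = (9.0000,0.0000)
o1: d²=10 ≤ ρ²=62; F_rep = 32·(-3,-1)/10² = (-0.9600,-0.3200)
o2: d²=386 > ρ²=62 → inactive
o3: d²=244 > ρ²=62 → inactive
F = F_att + ΣF_rep = (8.0400,-0.3200)
p' = p + 1/10·F = (-4.1960,-7.0320)

Fx=8.0400 Fy=-0.3200 x'=-4.1960 y'=-7.0320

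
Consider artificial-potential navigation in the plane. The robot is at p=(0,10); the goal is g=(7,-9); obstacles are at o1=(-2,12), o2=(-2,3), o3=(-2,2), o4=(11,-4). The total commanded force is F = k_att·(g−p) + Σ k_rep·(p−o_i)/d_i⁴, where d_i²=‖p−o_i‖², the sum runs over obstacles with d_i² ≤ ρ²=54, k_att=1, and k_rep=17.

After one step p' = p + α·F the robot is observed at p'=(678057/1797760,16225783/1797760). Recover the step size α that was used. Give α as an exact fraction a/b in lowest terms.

α = 1/20

F_att = 1·(g−p) = 1·(7,-19) = (7.0000,-19.0000)
o1: d²=8 ≤ ρ²=54; F_rep = 17·(2,-2)/8² = (0.5312,-0.5312)
o2: d²=53 ≤ ρ²=54; F_rep = 17·(2,7)/53² = (0.0121,0.0424)
o3: d²=68 > ρ²=54 → inactive
o4: d²=317 > ρ²=54 → inactive
F = F_att + ΣF_rep = (7.5434,-19.4889)
Δp = p'−p = (0.3772,-0.9744); α = Δx/Fx = (678057/1797760) / (678057/89888) = 1/20
check: Δy/Fy = (-1751817/1797760) / (-1751817/89888) = 1/20 ✓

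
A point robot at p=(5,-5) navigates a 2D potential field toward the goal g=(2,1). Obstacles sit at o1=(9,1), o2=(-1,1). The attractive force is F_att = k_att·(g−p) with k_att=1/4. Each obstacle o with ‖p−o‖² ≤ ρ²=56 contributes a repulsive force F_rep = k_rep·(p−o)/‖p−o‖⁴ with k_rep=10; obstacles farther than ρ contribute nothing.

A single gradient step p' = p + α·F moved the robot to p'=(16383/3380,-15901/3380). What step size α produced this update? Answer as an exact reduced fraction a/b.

α = 1/5

F_att = 1/4·(g−p) = 1/4·(-3,6) = (-0.7500,1.5000)
o1: d²=52 ≤ ρ²=56; F_rep = 10·(-4,-6)/52² = (-0.0148,-0.0222)
o2: d²=72 > ρ²=56 → inactive
F = F_att + ΣF_rep = (-0.7648,1.4778)
Δp = p'−p = (-0.1530,0.2956); α = Δx/Fx = (-517/3380) / (-517/676) = 1/5
check: Δy/Fy = (999/3380) / (999/676) = 1/5 ✓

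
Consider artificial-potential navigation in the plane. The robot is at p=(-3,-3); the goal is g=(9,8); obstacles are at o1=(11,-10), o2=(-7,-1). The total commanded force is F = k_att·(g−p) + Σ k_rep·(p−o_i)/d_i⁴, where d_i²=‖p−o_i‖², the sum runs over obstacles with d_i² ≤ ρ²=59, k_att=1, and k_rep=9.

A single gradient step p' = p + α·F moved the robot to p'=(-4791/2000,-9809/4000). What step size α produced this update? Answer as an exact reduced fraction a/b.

α = 1/20

F_att = 1·(g−p) = 1·(12,11) = (12.0000,11.0000)
o1: d²=245 > ρ²=59 → inactive
o2: d²=20 ≤ ρ²=59; F_rep = 9·(4,-2)/20² = (0.0900,-0.0450)
F = F_att + ΣF_rep = (12.0900,10.9550)
Δp = p'−p = (0.6045,0.5477); α = Δx/Fx = (1209/2000) / (1209/100) = 1/20
check: Δy/Fy = (2191/4000) / (2191/200) = 1/20 ✓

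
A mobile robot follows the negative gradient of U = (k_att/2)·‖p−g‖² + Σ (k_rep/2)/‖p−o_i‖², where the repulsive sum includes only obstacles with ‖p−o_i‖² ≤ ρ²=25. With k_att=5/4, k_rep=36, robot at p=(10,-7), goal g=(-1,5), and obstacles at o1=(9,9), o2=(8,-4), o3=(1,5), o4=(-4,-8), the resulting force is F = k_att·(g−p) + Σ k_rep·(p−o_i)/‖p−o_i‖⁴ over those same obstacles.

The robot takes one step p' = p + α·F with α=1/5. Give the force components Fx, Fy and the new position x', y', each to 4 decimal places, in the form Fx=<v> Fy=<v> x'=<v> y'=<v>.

Fx=-13.3240 Fy=14.3609 x'=7.3352 y'=-4.1278

F_att = 5/4·(g−p) = 5/4·(-11,12) = (-13.7500,15.0000)
o1: d²=257 > ρ²=25 → inactive
o2: d²=13 ≤ ρ²=25; F_rep = 36·(2,-3)/13² = (0.4260,-0.6391)
o3: d²=225 > ρ²=25 → inactive
o4: d²=197 > ρ²=25 → inactive
F = F_att + ΣF_rep = (-13.3240,14.3609)
p' = p + 1/5·F = (7.3352,-4.1278)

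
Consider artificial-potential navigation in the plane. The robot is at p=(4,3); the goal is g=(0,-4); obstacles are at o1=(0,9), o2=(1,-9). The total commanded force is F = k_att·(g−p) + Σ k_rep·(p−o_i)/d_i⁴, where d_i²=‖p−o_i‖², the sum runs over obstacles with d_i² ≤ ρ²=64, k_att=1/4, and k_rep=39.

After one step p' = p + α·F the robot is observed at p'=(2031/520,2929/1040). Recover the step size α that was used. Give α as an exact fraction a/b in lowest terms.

α = 1/10

F_att = 1/4·(g−p) = 1/4·(-4,-7) = (-1.0000,-1.7500)
o1: d²=52 ≤ ρ²=64; F_rep = 39·(4,-6)/52² = (0.0577,-0.0865)
o2: d²=153 > ρ²=64 → inactive
F = F_att + ΣF_rep = (-0.9423,-1.8365)
Δp = p'−p = (-0.0942,-0.1837); α = Δx/Fx = (-49/520) / (-49/52) = 1/10
check: Δy/Fy = (-191/1040) / (-191/104) = 1/10 ✓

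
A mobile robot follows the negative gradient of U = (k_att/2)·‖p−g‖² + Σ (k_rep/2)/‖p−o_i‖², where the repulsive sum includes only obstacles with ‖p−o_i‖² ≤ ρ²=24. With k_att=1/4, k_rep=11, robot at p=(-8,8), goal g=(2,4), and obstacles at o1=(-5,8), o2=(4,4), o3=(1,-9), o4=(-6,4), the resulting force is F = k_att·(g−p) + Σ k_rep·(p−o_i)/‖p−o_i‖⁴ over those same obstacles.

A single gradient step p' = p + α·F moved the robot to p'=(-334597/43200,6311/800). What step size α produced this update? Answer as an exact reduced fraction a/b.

F_att = 1/4·(g−p) = 1/4·(10,-4) = (2.5000,-1.0000)
o1: d²=9 ≤ ρ²=24; F_rep = 11·(-3,0)/9² = (-0.4074,0.0000)
o2: d²=160 > ρ²=24 → inactive
o3: d²=370 > ρ²=24 → inactive
o4: d²=20 ≤ ρ²=24; F_rep = 11·(-2,4)/20² = (-0.0550,0.1100)
F = F_att + ΣF_rep = (2.0376,-0.8900)
Δp = p'−p = (0.2547,-0.1113); α = Δx/Fx = (11003/43200) / (11003/5400) = 1/8
check: Δy/Fy = (-89/800) / (-89/100) = 1/8 ✓

α = 1/8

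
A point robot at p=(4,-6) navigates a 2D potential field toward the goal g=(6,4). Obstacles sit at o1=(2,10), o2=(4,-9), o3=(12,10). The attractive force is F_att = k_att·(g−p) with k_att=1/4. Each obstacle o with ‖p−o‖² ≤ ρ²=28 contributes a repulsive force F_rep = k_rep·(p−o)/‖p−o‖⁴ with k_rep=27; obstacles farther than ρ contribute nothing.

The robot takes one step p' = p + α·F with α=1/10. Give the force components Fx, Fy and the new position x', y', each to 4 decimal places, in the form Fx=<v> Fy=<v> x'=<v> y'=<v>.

Fx=0.5000 Fy=3.5000 x'=4.0500 y'=-5.6500

F_att = 1/4·(g−p) = 1/4·(2,10) = (0.5000,2.5000)
o1: d²=260 > ρ²=28 → inactive
o2: d²=9 ≤ ρ²=28; F_rep = 27·(0,3)/9² = (0.0000,1.0000)
o3: d²=320 > ρ²=28 → inactive
F = F_att + ΣF_rep = (0.5000,3.5000)
p' = p + 1/10·F = (4.0500,-5.6500)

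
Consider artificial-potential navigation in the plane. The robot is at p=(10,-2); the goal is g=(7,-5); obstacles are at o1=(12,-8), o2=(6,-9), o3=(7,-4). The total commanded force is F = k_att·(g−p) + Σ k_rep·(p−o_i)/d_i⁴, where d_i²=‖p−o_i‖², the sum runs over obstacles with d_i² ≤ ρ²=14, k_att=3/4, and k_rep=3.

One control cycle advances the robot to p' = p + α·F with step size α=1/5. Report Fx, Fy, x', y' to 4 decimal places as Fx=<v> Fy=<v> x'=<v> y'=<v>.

F_att = 3/4·(g−p) = 3/4·(-3,-3) = (-2.2500,-2.2500)
o1: d²=40 > ρ²=14 → inactive
o2: d²=65 > ρ²=14 → inactive
o3: d²=13 ≤ ρ²=14; F_rep = 3·(3,2)/13² = (0.0533,0.0355)
F = F_att + ΣF_rep = (-2.1967,-2.2145)
p' = p + 1/5·F = (9.5607,-2.4429)

Fx=-2.1967 Fy=-2.2145 x'=9.5607 y'=-2.4429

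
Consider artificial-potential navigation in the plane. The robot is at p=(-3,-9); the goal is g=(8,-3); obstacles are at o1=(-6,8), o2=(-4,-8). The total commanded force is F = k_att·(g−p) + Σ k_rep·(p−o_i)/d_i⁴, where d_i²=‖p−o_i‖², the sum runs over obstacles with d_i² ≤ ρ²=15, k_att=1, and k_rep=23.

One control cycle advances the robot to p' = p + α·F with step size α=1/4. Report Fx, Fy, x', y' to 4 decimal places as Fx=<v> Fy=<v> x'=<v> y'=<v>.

Fx=16.7500 Fy=0.2500 x'=1.1875 y'=-8.9375

F_att = 1·(g−p) = 1·(11,6) = (11.0000,6.0000)
o1: d²=298 > ρ²=15 → inactive
o2: d²=2 ≤ ρ²=15; F_rep = 23·(1,-1)/2² = (5.7500,-5.7500)
F = F_att + ΣF_rep = (16.7500,0.2500)
p' = p + 1/4·F = (1.1875,-8.9375)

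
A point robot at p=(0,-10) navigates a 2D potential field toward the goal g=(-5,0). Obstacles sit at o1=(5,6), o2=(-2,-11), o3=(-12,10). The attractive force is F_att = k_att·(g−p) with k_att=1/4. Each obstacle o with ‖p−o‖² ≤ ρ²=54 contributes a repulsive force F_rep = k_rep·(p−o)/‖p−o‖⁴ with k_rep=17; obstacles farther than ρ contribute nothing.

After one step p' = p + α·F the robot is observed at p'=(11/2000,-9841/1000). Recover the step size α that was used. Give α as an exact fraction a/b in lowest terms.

α = 1/20

F_att = 1/4·(g−p) = 1/4·(-5,10) = (-1.2500,2.5000)
o1: d²=281 > ρ²=54 → inactive
o2: d²=5 ≤ ρ²=54; F_rep = 17·(2,1)/5² = (1.3600,0.6800)
o3: d²=544 > ρ²=54 → inactive
F = F_att + ΣF_rep = (0.1100,3.1800)
Δp = p'−p = (0.0055,0.1590); α = Δx/Fx = (11/2000) / (11/100) = 1/20
check: Δy/Fy = (159/1000) / (159/50) = 1/20 ✓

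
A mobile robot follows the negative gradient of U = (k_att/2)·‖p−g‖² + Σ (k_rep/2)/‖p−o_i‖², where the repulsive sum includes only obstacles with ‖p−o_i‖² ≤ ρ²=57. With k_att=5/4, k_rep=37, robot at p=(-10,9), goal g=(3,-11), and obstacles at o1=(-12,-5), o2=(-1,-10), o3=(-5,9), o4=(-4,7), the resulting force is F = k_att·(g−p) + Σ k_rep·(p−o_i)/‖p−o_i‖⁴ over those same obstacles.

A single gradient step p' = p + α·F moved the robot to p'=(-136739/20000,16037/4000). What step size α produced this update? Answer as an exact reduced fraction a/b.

α = 1/5

F_att = 5/4·(g−p) = 5/4·(13,-20) = (16.2500,-25.0000)
o1: d²=200 > ρ²=57 → inactive
o2: d²=442 > ρ²=57 → inactive
o3: d²=25 ≤ ρ²=57; F_rep = 37·(-5,0)/25² = (-0.2960,0.0000)
o4: d²=40 ≤ ρ²=57; F_rep = 37·(-6,2)/40² = (-0.1388,0.0462)
F = F_att + ΣF_rep = (15.8153,-24.9537)
Δp = p'−p = (3.1631,-4.9908); α = Δx/Fx = (63261/20000) / (63261/4000) = 1/5
check: Δy/Fy = (-19963/4000) / (-19963/800) = 1/5 ✓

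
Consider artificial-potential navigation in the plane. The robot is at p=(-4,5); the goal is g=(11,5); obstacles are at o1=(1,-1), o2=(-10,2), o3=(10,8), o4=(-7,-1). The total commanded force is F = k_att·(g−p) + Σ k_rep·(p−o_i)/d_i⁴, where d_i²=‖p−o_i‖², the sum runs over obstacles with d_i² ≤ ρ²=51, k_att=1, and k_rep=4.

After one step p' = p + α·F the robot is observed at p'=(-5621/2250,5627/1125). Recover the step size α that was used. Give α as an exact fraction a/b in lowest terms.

F_att = 1·(g−p) = 1·(15,0) = (15.0000,0.0000)
o1: d²=61 > ρ²=51 → inactive
o2: d²=45 ≤ ρ²=51; F_rep = 4·(6,3)/45² = (0.0119,0.0059)
o3: d²=205 > ρ²=51 → inactive
o4: d²=45 ≤ ρ²=51; F_rep = 4·(3,6)/45² = (0.0059,0.0119)
F = F_att + ΣF_rep = (15.0178,0.0178)
Δp = p'−p = (1.5018,0.0018); α = Δx/Fx = (3379/2250) / (3379/225) = 1/10
check: Δy/Fy = (2/1125) / (4/225) = 1/10 ✓

α = 1/10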